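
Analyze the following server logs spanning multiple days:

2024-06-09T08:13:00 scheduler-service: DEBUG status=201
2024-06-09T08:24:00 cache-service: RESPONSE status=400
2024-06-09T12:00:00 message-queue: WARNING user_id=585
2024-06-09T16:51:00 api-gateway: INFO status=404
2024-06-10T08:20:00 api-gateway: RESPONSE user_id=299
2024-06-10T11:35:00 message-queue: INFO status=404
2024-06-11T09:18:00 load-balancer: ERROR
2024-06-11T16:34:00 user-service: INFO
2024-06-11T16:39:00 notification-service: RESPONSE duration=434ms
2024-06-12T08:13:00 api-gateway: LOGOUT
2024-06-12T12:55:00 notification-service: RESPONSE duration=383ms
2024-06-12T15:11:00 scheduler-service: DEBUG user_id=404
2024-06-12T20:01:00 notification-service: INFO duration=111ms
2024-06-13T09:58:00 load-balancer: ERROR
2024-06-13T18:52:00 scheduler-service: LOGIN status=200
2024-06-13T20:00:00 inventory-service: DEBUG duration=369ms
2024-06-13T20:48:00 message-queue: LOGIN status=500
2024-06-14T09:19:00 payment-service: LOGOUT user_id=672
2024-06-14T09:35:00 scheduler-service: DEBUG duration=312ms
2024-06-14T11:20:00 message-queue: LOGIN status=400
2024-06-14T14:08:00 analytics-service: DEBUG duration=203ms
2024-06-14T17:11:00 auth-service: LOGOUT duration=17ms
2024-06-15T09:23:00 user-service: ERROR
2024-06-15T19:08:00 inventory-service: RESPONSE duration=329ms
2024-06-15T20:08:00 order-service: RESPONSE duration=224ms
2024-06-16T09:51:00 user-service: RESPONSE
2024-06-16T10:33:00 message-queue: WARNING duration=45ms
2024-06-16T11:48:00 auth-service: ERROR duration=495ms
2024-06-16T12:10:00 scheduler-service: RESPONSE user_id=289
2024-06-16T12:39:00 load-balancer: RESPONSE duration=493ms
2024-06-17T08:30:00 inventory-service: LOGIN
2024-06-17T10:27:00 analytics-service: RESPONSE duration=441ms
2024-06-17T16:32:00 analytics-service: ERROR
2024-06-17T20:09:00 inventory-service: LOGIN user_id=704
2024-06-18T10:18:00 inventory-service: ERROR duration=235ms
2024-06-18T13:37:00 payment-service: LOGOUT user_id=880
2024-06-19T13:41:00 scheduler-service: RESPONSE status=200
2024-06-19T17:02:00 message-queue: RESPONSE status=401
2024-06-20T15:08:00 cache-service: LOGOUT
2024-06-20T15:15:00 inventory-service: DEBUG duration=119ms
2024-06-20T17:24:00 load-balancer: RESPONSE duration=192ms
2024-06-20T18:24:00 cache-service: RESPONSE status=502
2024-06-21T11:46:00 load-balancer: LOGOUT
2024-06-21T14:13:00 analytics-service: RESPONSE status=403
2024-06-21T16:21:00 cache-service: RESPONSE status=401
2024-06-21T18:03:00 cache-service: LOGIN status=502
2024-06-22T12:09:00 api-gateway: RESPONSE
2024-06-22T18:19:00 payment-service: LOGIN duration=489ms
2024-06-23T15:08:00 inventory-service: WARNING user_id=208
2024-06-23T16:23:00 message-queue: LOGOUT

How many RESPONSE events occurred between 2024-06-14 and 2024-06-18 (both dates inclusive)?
6

To filter by date range:

1. Date range: 2024-06-14 through 2024-06-18, both dates inclusive
2. Filter for RESPONSE events whose date falls in this range
3. Count matching events: 6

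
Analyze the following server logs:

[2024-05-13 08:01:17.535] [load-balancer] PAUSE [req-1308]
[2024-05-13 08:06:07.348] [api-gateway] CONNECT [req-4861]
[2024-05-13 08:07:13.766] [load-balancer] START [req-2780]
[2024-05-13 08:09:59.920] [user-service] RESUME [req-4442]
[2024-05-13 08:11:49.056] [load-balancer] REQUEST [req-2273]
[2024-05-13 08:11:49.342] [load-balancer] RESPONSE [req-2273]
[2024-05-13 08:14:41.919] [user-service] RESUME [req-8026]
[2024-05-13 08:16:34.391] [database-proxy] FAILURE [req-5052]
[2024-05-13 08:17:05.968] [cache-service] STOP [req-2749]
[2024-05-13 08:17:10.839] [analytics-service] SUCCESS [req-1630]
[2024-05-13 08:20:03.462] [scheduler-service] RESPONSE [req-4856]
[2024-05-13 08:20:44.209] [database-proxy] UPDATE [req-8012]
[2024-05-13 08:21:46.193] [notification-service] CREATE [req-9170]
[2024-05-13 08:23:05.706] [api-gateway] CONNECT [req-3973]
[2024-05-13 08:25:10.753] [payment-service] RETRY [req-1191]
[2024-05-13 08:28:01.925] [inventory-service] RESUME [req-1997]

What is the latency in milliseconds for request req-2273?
286

To calculate latency:

1. Find REQUEST with id req-2273: 2024-05-13 08:11:49.056
2. Find RESPONSE with id req-2273: 2024-05-13 08:11:49.342
3. Latency: 2024-05-13 08:11:49.342 - 2024-05-13 08:11:49.056 = 286ms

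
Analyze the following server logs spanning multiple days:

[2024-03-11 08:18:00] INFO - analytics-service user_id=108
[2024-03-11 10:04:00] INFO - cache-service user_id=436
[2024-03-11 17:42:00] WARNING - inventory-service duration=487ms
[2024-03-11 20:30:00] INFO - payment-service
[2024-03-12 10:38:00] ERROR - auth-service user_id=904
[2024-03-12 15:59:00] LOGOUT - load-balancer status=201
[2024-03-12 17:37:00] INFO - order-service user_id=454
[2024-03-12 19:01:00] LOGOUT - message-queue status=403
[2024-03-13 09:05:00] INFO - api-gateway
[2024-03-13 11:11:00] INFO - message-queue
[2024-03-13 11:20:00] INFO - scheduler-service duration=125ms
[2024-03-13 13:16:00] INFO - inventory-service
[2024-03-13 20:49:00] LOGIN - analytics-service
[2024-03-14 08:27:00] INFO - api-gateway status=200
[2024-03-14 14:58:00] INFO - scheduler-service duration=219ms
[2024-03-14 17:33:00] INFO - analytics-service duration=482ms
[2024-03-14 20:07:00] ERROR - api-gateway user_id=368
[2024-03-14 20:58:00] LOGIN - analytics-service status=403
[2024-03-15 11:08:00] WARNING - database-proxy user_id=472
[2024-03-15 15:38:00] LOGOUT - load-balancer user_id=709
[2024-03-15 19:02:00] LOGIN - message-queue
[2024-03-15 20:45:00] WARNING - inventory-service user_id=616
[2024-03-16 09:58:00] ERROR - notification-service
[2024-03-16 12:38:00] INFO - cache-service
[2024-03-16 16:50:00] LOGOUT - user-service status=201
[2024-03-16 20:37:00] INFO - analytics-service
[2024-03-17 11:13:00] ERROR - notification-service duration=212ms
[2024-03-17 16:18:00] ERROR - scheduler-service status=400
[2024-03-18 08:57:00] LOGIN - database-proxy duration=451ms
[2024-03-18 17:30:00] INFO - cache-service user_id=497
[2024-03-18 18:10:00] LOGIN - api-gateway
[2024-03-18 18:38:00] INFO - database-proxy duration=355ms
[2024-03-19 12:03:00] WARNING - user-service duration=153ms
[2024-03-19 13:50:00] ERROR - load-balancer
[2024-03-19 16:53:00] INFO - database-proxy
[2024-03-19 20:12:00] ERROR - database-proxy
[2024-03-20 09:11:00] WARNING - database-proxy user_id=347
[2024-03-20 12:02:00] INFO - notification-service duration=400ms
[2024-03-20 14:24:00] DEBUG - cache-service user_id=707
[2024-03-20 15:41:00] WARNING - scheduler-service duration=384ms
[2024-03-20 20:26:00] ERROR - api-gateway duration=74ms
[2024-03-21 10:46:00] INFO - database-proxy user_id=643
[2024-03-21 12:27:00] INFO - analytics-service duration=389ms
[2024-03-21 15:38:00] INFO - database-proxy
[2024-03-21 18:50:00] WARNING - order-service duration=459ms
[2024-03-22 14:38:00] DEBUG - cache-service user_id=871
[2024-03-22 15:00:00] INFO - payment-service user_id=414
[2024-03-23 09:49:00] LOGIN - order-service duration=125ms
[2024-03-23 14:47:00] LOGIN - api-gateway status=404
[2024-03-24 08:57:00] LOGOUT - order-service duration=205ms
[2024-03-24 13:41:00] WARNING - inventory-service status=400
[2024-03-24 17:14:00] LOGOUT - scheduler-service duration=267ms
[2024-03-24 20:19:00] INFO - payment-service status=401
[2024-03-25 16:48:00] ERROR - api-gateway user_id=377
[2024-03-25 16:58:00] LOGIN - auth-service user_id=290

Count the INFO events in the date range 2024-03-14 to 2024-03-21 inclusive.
12

To filter by date range:

1. Date range: 2024-03-14 through 2024-03-21, both dates inclusive
2. Filter for INFO events whose date falls in this range
3. Count matching events: 12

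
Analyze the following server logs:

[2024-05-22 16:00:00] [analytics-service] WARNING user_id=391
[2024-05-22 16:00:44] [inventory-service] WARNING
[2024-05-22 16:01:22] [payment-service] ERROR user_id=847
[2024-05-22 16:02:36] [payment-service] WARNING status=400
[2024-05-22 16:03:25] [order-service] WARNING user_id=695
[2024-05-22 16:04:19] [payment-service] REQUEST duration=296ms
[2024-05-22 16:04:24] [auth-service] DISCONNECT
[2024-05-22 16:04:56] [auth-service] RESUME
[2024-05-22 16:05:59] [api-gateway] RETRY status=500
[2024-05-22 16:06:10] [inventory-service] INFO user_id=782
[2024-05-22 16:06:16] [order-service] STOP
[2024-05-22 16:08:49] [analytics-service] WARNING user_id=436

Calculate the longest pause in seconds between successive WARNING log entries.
324

To find the longest gap:

1. Extract all WARNING events in chronological order
2. Calculate time differences between consecutive events
3. Find the maximum difference
4. Longest gap: 324 seconds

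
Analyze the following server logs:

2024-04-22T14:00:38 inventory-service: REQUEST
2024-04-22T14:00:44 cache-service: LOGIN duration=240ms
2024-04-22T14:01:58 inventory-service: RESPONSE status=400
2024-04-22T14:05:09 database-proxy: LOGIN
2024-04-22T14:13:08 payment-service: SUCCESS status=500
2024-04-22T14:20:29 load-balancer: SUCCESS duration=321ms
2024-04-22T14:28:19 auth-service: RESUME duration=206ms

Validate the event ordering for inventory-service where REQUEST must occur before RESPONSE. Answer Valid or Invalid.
Valid

To validate ordering:

1. Required order: REQUEST → RESPONSE
2. Rule: REQUEST must occur before RESPONSE
3. Check actual order of events for inventory-service
4. Result: Valid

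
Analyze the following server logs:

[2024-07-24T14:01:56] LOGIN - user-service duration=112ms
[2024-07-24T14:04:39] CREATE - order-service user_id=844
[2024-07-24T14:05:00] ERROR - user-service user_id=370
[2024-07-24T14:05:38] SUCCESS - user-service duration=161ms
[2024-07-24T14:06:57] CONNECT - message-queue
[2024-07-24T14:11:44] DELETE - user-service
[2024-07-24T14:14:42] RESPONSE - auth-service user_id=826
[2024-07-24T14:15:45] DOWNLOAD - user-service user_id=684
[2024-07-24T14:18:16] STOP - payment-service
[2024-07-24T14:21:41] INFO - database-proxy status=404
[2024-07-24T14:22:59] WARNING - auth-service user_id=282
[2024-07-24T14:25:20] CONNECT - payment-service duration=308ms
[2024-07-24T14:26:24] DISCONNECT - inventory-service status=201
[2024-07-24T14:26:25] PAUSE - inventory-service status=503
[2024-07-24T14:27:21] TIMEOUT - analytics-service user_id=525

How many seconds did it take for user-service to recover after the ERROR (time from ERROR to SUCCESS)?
38

To calculate recovery time:

1. Find ERROR event for user-service: 2024-07-24T14:05:00
2. Find next SUCCESS event for user-service: 2024-07-24T14:05:38
3. Recovery time: 2024-07-24T14:05:38 - 2024-07-24T14:05:00 = 38 seconds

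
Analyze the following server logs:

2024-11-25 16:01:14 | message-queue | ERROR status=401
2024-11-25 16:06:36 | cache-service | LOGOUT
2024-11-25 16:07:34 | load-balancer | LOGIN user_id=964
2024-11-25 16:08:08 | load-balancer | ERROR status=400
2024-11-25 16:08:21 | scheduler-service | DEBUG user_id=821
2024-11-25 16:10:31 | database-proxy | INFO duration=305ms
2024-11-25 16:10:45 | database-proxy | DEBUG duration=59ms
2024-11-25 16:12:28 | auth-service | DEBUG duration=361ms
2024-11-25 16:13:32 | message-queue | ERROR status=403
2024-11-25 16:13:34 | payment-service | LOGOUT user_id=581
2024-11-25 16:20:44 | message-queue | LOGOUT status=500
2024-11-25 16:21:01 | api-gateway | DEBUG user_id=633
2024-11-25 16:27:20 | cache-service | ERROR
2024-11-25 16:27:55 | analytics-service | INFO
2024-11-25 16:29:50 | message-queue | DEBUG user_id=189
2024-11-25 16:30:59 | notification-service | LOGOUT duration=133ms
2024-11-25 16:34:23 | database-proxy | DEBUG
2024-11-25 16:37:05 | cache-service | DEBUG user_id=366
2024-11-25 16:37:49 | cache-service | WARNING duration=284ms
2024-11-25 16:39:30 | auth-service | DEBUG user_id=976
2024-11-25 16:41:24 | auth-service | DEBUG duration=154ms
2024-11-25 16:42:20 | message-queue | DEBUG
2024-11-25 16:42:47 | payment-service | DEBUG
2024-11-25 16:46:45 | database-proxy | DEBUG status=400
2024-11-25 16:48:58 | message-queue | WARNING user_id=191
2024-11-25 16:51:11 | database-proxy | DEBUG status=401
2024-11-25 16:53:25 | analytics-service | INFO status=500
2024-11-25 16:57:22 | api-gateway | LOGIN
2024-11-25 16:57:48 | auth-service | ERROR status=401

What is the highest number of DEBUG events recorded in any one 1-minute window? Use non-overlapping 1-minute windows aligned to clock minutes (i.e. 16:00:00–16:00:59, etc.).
2

To find the burst window:

1. Divide the log period into non-overlapping 1-minute windows starting at 16:00
2. Count DEBUG events in each window
3. Find the window with maximum count
4. Maximum events in a window: 2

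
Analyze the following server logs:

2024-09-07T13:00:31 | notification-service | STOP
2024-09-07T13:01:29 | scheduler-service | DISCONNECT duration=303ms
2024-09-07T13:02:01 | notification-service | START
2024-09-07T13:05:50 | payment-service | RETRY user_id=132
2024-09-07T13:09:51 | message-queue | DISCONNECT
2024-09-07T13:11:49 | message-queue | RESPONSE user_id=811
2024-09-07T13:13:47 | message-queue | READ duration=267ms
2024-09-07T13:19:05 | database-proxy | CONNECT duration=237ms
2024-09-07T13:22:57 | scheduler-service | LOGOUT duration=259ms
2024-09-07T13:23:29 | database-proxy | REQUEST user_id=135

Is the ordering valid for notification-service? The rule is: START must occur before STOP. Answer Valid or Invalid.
Invalid

To validate ordering:

1. Required order: START → STOP
2. Rule: START must occur before STOP
3. Check actual order of events for notification-service
4. Result: Invalid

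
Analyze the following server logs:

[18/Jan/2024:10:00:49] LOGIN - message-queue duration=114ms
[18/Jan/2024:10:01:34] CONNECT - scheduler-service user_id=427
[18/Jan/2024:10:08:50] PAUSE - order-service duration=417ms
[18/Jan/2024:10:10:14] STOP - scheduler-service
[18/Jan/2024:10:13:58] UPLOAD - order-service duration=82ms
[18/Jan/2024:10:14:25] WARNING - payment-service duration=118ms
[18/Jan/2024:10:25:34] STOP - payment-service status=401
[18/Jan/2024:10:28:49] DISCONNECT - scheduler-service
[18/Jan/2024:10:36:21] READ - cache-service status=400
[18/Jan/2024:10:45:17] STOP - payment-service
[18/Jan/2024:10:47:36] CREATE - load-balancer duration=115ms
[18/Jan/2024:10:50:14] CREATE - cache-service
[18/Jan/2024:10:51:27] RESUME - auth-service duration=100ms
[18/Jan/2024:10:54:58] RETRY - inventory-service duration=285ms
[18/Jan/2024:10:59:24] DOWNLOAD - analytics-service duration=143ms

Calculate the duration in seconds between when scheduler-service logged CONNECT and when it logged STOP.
520

To find the time between events:

1. Locate the first CONNECT event for scheduler-service: 18/Jan/2024:10:01:34
2. Locate the first STOP event for scheduler-service: 18/Jan/2024:10:10:14
3. Calculate the difference: 18/Jan/2024:10:10:14 - 18/Jan/2024:10:01:34 = 520 seconds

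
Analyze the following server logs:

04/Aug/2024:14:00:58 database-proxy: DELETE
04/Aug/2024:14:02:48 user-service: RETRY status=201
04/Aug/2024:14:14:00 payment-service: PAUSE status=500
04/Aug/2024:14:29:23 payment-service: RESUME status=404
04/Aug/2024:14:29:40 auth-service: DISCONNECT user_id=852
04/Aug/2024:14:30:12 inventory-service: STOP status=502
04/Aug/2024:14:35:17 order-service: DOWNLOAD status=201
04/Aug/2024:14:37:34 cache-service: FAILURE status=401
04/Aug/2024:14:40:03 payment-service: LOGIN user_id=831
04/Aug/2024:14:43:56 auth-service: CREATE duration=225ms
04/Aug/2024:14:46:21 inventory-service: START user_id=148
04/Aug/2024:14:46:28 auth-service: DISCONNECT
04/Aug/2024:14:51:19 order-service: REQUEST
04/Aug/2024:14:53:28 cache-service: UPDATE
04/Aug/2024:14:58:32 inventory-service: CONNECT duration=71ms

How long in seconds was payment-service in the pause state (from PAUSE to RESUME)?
923

To calculate state duration:

1. Find PAUSE event for payment-service: 04/Aug/2024:14:14:00
2. Find RESUME event for payment-service: 04/Aug/2024:14:29:23
3. Calculate duration: 04/Aug/2024:14:29:23 - 04/Aug/2024:14:14:00 = 923 seconds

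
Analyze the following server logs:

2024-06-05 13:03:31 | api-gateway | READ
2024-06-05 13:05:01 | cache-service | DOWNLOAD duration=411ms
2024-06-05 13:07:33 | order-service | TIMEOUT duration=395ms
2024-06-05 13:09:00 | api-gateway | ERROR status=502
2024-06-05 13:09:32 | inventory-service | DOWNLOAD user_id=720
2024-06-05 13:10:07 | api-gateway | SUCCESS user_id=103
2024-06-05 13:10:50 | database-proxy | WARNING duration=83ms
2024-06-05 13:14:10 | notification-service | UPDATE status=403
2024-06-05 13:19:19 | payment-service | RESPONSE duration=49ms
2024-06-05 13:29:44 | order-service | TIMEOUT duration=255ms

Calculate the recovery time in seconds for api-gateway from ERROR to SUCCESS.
67

To calculate recovery time:

1. Find ERROR event for api-gateway: 2024-06-05 13:09:00
2. Find next SUCCESS event for api-gateway: 2024-06-05 13:10:07
3. Recovery time: 2024-06-05 13:10:07 - 2024-06-05 13:09:00 = 67 seconds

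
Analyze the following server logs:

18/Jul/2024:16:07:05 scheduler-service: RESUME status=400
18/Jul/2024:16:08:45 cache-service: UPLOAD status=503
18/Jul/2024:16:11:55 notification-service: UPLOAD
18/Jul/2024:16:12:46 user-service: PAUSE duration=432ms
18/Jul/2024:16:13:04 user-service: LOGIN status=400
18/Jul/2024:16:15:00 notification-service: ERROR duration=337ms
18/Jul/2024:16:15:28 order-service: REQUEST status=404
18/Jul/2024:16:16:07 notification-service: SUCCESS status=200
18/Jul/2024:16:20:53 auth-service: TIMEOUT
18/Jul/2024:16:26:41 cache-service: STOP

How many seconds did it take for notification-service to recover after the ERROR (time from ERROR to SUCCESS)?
67

To calculate recovery time:

1. Find ERROR event for notification-service: 18/Jul/2024:16:15:00
2. Find next SUCCESS event for notification-service: 18/Jul/2024:16:16:07
3. Recovery time: 18/Jul/2024:16:16:07 - 18/Jul/2024:16:15:00 = 67 seconds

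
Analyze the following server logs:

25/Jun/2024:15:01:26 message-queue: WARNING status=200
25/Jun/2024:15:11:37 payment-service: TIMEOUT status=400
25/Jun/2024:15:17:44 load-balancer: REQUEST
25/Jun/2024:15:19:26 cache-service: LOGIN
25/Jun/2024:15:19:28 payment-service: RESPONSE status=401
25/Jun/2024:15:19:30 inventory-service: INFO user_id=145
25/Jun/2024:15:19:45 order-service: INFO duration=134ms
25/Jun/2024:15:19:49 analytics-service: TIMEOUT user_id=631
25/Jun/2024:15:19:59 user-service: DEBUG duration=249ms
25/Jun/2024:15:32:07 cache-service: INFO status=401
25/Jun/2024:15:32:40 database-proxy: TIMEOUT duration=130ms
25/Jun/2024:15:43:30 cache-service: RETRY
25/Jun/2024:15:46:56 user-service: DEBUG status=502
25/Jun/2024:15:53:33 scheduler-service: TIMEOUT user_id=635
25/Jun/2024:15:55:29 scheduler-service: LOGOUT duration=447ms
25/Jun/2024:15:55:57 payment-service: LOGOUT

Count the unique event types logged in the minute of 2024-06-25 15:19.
5

To count unique event types:

1. Filter events in the minute starting at 2024-06-25 15:19
2. Extract event types from matching entries
3. Count unique types: 5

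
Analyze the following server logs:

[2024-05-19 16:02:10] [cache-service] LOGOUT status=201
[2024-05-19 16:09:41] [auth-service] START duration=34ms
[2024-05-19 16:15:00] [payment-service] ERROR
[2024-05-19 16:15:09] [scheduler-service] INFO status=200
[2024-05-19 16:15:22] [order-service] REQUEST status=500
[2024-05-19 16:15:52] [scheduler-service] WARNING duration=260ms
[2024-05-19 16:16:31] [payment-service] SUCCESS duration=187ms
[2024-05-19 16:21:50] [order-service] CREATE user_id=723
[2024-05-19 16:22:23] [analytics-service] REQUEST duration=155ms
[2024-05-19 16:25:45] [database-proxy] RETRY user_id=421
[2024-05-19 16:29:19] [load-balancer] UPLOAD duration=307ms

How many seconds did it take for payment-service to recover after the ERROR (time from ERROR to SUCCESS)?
91

To calculate recovery time:

1. Find ERROR event for payment-service: 2024-05-19 16:15:00
2. Find next SUCCESS event for payment-service: 2024-05-19 16:16:31
3. Recovery time: 2024-05-19 16:16:31 - 2024-05-19 16:15:00 = 91 seconds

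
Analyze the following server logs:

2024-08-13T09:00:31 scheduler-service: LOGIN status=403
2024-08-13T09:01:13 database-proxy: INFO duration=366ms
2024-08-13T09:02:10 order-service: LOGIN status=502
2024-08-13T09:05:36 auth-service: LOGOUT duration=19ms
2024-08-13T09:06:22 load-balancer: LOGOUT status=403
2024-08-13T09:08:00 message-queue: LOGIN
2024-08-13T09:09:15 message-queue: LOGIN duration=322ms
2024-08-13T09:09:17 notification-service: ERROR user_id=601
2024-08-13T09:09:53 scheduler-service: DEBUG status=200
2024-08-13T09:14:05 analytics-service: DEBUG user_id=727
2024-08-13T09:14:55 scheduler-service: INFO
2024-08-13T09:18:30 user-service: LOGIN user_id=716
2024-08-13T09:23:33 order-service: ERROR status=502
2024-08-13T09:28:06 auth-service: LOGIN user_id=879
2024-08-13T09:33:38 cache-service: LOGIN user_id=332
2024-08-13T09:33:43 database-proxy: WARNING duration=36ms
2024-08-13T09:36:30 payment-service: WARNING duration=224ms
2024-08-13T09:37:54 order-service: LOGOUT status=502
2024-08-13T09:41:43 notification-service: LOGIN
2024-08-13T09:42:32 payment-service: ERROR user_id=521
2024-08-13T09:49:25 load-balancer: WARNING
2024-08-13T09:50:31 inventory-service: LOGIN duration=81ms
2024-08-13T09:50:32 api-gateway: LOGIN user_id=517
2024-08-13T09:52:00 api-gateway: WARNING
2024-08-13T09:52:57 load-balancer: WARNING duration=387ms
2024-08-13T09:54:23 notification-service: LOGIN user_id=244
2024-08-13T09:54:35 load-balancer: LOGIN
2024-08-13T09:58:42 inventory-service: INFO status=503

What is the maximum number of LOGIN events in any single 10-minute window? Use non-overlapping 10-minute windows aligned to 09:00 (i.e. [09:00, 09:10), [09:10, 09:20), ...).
4

To find the burst window:

1. Divide the log period into non-overlapping 10-minute windows starting at 09:00
2. Count LOGIN events in each window
3. Find the window with maximum count
4. Maximum events in a window: 4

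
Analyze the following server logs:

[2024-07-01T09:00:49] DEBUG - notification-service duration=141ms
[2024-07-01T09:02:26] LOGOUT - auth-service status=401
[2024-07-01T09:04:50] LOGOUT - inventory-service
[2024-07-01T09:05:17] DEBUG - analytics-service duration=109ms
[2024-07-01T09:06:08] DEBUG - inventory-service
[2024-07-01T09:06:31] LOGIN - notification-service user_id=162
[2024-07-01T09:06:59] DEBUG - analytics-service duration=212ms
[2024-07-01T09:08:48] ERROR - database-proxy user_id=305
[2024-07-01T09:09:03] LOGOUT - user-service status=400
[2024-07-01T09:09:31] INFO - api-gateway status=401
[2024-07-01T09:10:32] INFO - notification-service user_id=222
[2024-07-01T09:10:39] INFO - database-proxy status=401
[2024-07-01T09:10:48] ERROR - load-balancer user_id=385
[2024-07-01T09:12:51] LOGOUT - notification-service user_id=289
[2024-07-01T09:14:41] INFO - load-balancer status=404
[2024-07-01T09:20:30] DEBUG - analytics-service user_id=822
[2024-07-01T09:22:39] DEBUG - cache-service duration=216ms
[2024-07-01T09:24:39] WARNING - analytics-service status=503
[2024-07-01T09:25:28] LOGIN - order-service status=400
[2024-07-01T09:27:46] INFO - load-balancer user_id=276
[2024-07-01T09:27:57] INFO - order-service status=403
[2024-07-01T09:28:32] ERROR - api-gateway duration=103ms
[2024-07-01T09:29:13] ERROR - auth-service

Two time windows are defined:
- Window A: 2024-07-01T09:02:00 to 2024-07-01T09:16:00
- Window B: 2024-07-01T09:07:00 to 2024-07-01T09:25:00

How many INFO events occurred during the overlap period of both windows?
4

To find overlap events:

1. Window A: 2024-07-01T09:02:00 to 2024-07-01T09:16:00
2. Window B: 2024-07-01T09:07:00 to 2024-07-01T09:25:00
3. Overlap period: 2024-07-01T09:07:00 to 2024-07-01T09:16:00
4. Count INFO events in overlap: 4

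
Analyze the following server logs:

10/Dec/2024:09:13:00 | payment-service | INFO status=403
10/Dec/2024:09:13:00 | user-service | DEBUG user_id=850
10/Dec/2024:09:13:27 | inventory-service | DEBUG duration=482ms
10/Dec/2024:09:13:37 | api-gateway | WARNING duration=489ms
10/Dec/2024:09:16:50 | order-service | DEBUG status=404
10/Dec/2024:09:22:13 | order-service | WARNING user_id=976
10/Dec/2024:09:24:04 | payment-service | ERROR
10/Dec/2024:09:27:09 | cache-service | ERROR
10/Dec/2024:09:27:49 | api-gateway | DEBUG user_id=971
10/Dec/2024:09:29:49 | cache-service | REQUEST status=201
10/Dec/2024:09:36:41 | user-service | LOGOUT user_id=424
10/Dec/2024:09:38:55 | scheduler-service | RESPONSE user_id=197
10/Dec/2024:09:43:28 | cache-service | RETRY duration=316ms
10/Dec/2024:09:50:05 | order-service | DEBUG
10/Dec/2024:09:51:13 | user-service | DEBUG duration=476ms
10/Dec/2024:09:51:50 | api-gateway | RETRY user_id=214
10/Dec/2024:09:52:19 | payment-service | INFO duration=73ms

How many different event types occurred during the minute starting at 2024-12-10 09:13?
3

To count unique event types:

1. Filter events in the minute starting at 2024-12-10 09:13
2. Extract event types from matching entries
3. Count unique types: 3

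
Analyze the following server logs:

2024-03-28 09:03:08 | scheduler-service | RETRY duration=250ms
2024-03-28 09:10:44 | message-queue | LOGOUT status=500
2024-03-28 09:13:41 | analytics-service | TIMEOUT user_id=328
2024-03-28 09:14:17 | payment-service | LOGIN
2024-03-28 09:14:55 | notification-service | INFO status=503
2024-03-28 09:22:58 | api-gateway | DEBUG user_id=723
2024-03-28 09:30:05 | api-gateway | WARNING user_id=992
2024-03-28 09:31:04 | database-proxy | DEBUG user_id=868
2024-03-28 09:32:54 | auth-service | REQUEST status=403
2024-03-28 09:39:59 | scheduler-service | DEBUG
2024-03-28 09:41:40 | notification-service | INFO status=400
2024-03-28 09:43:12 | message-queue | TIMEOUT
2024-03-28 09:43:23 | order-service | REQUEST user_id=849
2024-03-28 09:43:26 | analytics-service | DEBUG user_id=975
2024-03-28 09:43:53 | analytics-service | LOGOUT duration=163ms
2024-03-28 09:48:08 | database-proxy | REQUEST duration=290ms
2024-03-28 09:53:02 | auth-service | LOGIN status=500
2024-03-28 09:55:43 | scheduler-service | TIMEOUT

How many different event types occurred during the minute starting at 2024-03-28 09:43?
4

To count unique event types:

1. Filter events in the minute starting at 2024-03-28 09:43
2. Extract event types from matching entries
3. Count unique types: 4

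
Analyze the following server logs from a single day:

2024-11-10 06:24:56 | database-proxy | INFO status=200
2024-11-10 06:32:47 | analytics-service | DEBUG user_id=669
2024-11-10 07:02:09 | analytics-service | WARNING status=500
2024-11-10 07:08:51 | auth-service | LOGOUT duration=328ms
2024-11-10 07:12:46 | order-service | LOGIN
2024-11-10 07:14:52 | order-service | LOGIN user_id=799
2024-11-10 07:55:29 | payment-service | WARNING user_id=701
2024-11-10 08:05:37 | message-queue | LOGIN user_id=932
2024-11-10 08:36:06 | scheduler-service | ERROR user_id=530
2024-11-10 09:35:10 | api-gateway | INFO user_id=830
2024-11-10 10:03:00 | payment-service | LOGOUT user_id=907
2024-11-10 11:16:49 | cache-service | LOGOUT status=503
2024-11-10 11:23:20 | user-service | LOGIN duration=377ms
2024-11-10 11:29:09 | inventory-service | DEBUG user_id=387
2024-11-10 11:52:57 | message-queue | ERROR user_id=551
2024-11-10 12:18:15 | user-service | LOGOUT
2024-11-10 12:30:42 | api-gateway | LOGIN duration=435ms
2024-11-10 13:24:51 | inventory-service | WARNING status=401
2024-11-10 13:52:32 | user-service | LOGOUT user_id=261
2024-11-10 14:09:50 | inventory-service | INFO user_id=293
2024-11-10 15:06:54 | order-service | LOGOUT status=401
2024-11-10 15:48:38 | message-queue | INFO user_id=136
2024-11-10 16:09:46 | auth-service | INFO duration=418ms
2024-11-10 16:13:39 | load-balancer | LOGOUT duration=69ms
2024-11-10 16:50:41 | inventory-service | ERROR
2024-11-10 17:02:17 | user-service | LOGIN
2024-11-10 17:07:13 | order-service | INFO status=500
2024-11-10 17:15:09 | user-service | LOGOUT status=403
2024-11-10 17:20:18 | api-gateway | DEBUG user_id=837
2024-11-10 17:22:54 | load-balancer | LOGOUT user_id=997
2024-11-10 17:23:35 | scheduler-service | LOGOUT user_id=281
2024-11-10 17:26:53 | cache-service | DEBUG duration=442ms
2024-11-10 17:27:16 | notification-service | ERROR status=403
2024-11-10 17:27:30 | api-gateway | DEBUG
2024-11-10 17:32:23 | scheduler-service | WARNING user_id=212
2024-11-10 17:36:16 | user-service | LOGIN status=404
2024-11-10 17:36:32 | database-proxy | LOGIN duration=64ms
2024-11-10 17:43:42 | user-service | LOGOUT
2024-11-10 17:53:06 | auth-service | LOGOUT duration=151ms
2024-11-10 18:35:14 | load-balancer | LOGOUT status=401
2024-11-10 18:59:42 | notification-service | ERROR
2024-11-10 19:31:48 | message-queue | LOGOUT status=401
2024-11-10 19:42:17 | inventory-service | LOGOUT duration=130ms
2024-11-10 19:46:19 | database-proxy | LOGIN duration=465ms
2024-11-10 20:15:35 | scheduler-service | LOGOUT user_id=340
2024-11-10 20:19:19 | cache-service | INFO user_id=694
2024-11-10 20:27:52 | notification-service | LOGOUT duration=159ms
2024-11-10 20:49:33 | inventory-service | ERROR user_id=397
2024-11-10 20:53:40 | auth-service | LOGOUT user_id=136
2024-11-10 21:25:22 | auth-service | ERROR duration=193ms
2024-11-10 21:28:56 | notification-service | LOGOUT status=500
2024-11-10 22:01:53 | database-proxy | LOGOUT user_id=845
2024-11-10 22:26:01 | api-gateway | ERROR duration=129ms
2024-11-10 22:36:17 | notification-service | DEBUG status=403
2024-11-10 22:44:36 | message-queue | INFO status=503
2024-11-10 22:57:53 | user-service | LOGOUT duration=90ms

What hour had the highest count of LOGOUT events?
17

To find the peak hour:

1. Group all LOGOUT events by hour
2. Count events in each hour
3. Find hour with maximum count
4. Peak hour: 17 (with 5 events)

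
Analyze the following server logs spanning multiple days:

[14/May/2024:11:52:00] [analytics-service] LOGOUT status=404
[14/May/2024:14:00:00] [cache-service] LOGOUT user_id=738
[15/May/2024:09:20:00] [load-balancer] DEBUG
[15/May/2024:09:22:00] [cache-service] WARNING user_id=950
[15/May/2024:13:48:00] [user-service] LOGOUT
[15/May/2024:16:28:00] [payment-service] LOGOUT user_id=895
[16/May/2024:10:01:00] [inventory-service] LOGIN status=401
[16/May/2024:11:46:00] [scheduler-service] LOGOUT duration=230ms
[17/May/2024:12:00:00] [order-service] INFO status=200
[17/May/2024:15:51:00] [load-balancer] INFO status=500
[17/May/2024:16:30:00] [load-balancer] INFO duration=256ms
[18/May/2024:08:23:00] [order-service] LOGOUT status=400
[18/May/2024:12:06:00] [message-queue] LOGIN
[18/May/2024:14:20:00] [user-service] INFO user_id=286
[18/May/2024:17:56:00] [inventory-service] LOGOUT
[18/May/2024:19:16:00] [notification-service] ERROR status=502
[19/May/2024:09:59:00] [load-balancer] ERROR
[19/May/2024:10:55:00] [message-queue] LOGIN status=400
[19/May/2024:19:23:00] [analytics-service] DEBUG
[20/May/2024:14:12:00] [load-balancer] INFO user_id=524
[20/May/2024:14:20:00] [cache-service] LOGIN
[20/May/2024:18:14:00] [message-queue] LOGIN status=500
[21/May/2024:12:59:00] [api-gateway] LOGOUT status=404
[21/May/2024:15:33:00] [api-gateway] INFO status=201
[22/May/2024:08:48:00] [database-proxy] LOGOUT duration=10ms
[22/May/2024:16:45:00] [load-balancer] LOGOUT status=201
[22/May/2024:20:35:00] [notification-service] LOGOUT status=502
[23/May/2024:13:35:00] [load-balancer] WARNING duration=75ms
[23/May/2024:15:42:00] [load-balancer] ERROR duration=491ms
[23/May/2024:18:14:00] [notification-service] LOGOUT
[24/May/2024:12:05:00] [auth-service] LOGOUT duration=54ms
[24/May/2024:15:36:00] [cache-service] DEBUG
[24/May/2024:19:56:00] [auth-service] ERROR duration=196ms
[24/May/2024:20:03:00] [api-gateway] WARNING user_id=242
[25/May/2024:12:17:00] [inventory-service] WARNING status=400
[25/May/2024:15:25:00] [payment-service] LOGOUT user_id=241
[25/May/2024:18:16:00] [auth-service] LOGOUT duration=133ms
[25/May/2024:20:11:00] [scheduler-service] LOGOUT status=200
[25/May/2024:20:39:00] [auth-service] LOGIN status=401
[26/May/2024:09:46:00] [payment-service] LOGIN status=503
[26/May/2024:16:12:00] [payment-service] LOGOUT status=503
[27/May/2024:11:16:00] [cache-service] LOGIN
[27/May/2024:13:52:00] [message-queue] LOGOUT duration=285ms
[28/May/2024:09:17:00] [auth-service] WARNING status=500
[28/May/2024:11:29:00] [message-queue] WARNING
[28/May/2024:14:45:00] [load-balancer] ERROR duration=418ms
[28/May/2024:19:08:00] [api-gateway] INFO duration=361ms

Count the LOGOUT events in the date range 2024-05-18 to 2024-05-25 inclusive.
11

To filter by date range:

1. Date range: 2024-05-18 through 2024-05-25, both dates inclusive
2. Filter for LOGOUT events whose date falls in this range
3. Count matching events: 11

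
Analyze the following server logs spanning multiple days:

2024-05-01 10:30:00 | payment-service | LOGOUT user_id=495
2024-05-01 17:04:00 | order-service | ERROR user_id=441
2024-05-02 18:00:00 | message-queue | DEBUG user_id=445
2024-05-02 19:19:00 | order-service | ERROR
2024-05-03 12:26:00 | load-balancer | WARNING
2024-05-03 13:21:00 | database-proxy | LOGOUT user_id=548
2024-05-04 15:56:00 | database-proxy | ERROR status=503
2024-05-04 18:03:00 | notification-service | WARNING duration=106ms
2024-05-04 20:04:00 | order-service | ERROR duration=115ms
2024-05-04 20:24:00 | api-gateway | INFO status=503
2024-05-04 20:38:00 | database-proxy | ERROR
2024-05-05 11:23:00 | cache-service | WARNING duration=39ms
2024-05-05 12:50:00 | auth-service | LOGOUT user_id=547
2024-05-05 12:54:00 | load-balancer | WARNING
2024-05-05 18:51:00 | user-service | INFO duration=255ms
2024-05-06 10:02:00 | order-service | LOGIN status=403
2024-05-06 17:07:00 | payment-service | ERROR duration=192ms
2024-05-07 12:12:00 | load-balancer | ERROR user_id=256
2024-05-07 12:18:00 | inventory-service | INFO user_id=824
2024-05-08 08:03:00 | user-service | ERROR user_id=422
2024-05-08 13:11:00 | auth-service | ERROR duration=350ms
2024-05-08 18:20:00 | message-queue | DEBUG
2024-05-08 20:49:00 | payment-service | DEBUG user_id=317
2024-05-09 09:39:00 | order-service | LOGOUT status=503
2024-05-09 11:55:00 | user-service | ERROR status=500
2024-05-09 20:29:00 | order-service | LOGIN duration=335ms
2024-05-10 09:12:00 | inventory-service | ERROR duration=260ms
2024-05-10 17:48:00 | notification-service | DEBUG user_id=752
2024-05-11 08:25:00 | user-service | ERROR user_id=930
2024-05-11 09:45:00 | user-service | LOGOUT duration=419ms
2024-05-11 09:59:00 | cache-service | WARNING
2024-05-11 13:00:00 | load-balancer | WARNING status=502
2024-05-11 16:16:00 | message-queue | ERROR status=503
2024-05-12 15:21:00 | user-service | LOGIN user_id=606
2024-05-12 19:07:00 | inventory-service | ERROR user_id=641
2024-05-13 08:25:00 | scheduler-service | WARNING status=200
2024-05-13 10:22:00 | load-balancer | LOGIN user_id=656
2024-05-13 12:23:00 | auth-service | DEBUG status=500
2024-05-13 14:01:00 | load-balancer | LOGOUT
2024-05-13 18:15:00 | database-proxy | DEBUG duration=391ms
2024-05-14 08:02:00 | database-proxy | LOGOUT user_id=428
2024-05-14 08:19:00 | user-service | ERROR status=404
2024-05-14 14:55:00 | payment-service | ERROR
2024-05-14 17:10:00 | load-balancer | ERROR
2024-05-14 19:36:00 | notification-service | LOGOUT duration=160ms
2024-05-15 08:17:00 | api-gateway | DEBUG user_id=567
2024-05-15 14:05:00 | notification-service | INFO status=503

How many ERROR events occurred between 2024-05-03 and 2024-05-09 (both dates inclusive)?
8

To filter by date range:

1. Date range: 2024-05-03 through 2024-05-09, both dates inclusive
2. Filter for ERROR events whose date falls in this range
3. Count matching events: 8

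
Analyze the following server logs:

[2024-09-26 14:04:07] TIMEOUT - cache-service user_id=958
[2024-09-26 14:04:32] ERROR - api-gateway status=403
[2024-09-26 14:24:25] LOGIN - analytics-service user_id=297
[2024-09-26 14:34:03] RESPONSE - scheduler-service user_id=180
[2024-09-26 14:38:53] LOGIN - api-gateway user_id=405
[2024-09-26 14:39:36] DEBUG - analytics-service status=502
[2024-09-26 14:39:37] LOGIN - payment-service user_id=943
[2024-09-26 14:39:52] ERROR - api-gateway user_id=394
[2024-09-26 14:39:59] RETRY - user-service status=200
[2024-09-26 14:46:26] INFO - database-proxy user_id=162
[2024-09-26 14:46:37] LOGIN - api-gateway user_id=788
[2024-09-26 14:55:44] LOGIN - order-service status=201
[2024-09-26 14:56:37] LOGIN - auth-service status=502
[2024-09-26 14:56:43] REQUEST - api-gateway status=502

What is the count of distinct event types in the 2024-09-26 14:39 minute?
4

To count unique event types:

1. Filter events in the minute starting at 2024-09-26 14:39
2. Extract event types from matching entries
3. Count unique types: 4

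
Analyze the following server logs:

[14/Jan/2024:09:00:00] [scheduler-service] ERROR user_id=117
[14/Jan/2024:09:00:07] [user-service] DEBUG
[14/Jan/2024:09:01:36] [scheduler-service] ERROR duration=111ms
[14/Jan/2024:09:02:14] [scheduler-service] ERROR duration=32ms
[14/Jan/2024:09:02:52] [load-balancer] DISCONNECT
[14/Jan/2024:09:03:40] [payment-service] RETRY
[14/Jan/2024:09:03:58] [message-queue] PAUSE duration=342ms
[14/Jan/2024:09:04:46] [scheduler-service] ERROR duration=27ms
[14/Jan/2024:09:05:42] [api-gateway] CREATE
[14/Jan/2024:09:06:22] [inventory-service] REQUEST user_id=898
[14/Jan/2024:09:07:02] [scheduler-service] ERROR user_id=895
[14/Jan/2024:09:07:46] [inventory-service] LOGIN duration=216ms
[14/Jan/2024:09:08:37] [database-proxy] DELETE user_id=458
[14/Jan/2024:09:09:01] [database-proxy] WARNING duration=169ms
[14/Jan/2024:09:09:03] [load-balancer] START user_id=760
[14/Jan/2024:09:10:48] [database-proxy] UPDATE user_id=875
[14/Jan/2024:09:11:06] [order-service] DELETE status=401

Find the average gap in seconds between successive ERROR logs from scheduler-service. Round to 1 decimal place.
105.5

To calculate average interval:

1. Find all ERROR events for scheduler-service in order
2. Calculate time gaps between consecutive events
3. Compute mean of gaps: 422 / 4 = 105.5 seconds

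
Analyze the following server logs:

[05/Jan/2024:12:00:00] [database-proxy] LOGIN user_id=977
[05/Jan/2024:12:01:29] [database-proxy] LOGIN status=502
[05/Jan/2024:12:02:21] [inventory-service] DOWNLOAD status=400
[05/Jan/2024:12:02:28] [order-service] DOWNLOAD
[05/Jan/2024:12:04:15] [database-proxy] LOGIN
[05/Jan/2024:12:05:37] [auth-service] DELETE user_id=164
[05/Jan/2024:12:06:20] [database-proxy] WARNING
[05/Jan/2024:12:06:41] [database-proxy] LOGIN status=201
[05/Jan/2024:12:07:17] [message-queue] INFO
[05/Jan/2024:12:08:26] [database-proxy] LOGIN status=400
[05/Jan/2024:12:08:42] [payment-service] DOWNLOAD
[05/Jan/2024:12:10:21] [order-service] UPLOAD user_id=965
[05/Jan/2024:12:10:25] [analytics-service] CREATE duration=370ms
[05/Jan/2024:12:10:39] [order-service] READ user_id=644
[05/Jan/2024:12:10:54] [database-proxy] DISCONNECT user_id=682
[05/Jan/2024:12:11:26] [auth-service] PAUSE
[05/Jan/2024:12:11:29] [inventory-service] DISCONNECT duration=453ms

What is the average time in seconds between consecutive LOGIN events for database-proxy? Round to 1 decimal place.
126.5

To calculate average interval:

1. Find all LOGIN events for database-proxy in order
2. Calculate time gaps between consecutive events
3. Compute mean of gaps: 506 / 4 = 126.5 seconds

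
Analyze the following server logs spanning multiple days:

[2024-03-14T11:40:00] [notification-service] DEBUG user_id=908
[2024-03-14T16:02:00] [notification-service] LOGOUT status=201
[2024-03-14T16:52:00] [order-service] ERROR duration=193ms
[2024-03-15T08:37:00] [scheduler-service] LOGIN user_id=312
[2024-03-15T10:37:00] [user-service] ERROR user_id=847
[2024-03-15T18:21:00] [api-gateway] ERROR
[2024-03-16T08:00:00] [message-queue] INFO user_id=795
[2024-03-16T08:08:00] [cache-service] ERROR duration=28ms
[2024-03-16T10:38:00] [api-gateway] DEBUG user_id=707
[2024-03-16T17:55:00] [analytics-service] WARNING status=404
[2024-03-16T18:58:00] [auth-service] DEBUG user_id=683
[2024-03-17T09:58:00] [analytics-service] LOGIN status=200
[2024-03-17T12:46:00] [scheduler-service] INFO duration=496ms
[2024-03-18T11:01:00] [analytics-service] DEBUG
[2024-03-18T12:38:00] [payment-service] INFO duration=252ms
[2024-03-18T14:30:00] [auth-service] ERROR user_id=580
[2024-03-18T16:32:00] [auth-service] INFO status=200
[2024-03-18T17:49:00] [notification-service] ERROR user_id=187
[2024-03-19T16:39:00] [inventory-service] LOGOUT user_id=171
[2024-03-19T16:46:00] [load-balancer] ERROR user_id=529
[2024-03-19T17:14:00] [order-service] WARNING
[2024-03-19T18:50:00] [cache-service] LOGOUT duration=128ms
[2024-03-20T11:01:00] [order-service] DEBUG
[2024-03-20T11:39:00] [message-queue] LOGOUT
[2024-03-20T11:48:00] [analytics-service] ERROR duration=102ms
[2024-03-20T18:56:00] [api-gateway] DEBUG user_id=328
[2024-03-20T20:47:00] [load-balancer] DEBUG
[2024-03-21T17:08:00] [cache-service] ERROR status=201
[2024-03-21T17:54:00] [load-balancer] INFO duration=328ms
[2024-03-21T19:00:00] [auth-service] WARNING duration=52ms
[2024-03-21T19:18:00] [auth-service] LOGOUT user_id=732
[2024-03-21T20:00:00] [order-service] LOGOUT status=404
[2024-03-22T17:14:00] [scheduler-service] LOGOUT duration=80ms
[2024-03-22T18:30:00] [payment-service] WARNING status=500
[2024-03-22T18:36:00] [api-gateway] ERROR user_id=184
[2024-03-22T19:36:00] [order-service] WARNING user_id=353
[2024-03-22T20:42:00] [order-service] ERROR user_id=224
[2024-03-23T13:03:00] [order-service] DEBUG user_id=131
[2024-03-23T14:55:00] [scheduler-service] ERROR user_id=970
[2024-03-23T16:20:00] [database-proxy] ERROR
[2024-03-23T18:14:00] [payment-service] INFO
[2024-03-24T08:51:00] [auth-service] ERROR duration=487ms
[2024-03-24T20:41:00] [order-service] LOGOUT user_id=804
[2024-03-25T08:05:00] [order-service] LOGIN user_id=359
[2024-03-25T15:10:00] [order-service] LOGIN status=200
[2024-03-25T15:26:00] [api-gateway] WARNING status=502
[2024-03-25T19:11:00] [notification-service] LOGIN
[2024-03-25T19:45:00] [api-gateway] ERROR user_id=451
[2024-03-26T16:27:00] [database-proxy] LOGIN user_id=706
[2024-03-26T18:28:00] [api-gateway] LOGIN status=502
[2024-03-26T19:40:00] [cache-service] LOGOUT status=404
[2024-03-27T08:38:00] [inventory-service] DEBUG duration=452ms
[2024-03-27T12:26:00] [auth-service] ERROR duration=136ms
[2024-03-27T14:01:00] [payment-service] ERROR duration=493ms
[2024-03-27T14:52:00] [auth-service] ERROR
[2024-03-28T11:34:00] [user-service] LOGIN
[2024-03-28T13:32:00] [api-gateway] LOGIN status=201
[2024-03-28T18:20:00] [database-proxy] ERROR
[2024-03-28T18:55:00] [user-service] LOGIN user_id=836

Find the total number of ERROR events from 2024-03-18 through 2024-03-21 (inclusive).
5

To filter by date range:

1. Date range: 2024-03-18 through 2024-03-21, both dates inclusive
2. Filter for ERROR events whose date falls in this range
3. Count matching events: 5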